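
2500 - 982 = 1518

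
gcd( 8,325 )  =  1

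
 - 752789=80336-833125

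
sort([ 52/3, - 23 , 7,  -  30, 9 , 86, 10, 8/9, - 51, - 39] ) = [-51, - 39, - 30, - 23, 8/9, 7, 9,  10, 52/3,86]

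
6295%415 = 70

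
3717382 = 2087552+1629830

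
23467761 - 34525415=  - 11057654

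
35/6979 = 5/997=0.01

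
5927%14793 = 5927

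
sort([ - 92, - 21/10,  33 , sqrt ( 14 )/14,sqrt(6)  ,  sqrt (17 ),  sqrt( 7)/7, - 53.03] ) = [ - 92, - 53.03, - 21/10,sqrt(14)/14, sqrt ( 7)/7,sqrt(6), sqrt (17 ), 33 ] 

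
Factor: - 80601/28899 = -3^(-1)*13^(-2)*19^(-1 )*67^1*401^1 = - 26867/9633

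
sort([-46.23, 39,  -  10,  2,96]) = [ - 46.23,-10,2 , 39,  96] 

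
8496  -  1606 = 6890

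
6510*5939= 38662890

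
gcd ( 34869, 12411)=591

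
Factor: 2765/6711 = 3^(  -  1)*5^1  *  7^1*79^1*2237^( - 1) 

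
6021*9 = 54189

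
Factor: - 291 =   -  3^1*97^1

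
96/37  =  96/37 =2.59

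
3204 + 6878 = 10082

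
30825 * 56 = 1726200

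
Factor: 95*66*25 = 156750 = 2^1*3^1 *5^3*11^1*19^1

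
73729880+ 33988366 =107718246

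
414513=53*7821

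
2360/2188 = 1+43/547 = 1.08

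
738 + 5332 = 6070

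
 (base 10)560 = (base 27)KK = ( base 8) 1060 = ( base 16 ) 230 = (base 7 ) 1430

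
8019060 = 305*26292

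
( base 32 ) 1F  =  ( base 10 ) 47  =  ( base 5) 142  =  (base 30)1h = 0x2f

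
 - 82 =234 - 316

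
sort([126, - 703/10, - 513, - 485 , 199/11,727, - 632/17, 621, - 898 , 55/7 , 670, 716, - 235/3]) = [ - 898, - 513 , - 485, - 235/3, - 703/10 , - 632/17,55/7, 199/11, 126, 621,  670,716 , 727 ]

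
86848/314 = 43424/157 = 276.59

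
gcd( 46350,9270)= 9270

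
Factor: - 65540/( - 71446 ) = 2^1*5^1 * 29^1 * 113^1*139^(-1)*257^(-1 ) =32770/35723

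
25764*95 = 2447580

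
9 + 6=15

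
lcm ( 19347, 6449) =19347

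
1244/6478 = 622/3239 = 0.19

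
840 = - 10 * ( - 84 ) 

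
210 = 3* 70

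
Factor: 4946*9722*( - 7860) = -377948194320= - 2^4*3^1*5^1*131^1 * 2473^1*4861^1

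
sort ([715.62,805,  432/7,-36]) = [-36,432/7,715.62,  805 ]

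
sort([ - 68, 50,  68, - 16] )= [ - 68 , - 16, 50,68 ] 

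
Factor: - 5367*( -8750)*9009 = 423073901250 = 2^1 * 3^3*5^4* 7^2*11^1*13^1*1789^1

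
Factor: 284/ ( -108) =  - 71/27  =  - 3^( - 3) * 71^1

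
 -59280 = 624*( - 95)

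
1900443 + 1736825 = 3637268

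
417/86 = 4 +73/86 = 4.85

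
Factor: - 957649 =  - 7^1*11^1*12437^1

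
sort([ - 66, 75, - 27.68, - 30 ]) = [ - 66,  -  30,-27.68, 75 ]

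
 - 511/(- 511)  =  1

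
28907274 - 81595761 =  - 52688487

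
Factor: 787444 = 2^2*7^1*28123^1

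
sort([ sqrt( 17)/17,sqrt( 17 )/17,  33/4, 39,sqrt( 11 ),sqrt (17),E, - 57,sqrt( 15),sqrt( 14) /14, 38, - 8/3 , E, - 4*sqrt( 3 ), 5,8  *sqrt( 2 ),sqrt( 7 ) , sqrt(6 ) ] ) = [ -57, - 4*sqrt (3), - 8/3,sqrt( 17) /17,sqrt( 17) /17 , sqrt(14)/14, sqrt( 6), sqrt( 7 ),E,E,sqrt( 11),sqrt( 15),sqrt( 17),5, 33/4, 8*sqrt( 2 ),38,39 ] 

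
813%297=219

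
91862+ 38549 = 130411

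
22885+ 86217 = 109102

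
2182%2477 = 2182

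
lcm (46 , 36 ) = 828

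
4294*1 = 4294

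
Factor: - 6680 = -2^3*5^1*167^1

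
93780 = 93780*1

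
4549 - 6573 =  - 2024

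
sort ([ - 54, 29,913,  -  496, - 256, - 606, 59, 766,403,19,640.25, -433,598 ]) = [ - 606, - 496, - 433,-256,  -  54, 19,29,  59,403,  598,640.25,766 , 913 ]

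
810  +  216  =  1026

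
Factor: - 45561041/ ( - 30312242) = 2^ ( - 1)*31^1*61^( - 1)*421^1 * 3491^1*248461^ ( - 1 ) 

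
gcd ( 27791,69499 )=1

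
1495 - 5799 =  - 4304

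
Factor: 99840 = 2^9* 3^1*5^1*13^1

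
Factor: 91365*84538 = 7723814370  =  2^1*3^1*5^1*43^1*983^1*6091^1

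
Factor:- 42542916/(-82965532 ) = 3^1*23^1*71^1*167^1*881^( - 1)*1811^ (  -  1 ) = 818133/1595491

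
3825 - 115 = 3710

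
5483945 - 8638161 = - 3154216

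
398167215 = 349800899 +48366316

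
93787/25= 3751 + 12/25 = 3751.48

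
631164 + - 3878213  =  -3247049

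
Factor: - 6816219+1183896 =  - 5632323 =- 3^1 * 127^1*14783^1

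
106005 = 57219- - 48786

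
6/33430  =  3/16715 = 0.00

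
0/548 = 0 = 0.00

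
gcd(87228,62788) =4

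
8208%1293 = 450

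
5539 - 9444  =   - 3905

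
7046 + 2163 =9209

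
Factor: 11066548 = 2^2*2766637^1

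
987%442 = 103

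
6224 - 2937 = 3287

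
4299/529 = 4299/529 =8.13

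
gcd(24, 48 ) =24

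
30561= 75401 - 44840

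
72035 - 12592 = 59443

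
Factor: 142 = 2^1*71^1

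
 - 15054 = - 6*2509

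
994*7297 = 7253218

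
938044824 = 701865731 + 236179093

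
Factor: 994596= 2^2 * 3^1*82883^1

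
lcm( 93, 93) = 93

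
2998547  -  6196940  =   - 3198393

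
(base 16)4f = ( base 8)117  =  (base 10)79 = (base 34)2b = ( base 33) 2d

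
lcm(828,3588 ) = 10764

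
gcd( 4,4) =4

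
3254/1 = 3254 = 3254.00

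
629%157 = 1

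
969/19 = 51 = 51.00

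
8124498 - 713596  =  7410902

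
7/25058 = 7/25058 = 0.00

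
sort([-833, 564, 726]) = [ - 833,564,  726] 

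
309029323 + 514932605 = 823961928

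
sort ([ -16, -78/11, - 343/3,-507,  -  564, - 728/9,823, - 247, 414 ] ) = [  -  564, - 507 , - 247, - 343/3, - 728/9, - 16, - 78/11, 414, 823 ]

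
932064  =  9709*96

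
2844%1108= 628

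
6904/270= 25 + 77/135 = 25.57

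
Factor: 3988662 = 2^1*3^1*664777^1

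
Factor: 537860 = 2^2 * 5^1*26893^1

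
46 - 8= 38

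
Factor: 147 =3^1 * 7^2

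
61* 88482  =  5397402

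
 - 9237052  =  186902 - 9423954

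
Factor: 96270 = 2^1 * 3^1*5^1*3209^1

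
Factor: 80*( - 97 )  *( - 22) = 170720 = 2^5 * 5^1 * 11^1*97^1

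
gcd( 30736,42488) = 904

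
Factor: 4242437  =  4242437^1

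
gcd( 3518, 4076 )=2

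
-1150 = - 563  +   -587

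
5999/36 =5999/36 = 166.64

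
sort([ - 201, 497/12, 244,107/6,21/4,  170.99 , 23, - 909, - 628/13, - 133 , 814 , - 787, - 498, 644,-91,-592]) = [ - 909 , - 787,  -  592, - 498, - 201, - 133 , - 91, - 628/13,21/4,107/6, 23,497/12, 170.99,244,644,814 ]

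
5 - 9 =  - 4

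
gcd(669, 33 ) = 3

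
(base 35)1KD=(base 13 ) B61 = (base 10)1938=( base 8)3622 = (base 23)3F6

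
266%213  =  53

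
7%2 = 1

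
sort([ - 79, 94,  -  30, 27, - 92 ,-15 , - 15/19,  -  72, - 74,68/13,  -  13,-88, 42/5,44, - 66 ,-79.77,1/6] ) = [ - 92, - 88,  -  79.77, - 79,- 74,- 72 , - 66, - 30, - 15,- 13, - 15/19,1/6,68/13,42/5,27, 44,94]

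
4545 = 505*9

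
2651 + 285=2936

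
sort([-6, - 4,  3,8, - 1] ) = [ - 6, - 4,-1,3,8 ] 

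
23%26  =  23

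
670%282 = 106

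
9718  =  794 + 8924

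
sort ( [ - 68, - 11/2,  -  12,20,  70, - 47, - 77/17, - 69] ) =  [ - 69, - 68, - 47, - 12, -11/2, - 77/17, 20,  70] 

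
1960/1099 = 1+123/157=1.78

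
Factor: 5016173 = 17^3*1021^1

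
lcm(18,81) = 162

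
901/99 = 9 + 10/99 = 9.10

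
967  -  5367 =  - 4400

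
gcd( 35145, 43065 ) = 495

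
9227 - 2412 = 6815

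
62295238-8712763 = 53582475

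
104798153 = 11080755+93717398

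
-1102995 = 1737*( - 635)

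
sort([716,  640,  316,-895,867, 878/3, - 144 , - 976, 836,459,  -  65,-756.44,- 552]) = [ -976, - 895,-756.44, - 552,- 144,-65 , 878/3 , 316, 459, 640,716,  836, 867 ] 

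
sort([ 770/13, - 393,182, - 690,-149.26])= [ - 690, - 393 , - 149.26  ,  770/13, 182] 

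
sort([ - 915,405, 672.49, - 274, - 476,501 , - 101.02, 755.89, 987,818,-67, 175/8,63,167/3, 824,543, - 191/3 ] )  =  [ - 915, - 476,  -  274,-101.02, - 67,-191/3 , 175/8 , 167/3,  63,405,501, 543 , 672.49,755.89, 818, 824,987 ]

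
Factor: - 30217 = -11^1*41^1*67^1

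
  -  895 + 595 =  - 300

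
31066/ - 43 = - 31066/43 = -722.47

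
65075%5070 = 4235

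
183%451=183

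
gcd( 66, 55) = 11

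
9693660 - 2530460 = 7163200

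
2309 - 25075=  - 22766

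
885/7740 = 59/516= 0.11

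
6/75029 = 6/75029  =  0.00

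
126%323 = 126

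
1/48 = 1/48 = 0.02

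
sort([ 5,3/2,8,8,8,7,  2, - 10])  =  [ - 10, 3/2,2,5 , 7, 8,8,8 ] 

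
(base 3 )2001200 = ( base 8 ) 2737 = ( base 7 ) 4245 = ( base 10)1503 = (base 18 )4B9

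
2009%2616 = 2009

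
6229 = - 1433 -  - 7662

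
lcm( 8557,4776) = 205368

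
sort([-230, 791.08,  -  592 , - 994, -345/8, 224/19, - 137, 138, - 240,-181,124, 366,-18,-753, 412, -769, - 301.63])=[  -  994,-769, - 753, - 592, - 301.63, - 240, - 230,-181,-137,-345/8,-18,224/19,124, 138,366,412, 791.08] 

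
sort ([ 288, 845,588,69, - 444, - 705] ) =[ - 705, - 444, 69,288, 588,845] 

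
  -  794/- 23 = 794/23=34.52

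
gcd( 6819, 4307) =1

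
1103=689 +414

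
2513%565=253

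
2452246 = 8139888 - 5687642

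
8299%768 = 619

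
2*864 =1728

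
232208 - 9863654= -9631446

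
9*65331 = 587979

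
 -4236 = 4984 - 9220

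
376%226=150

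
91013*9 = 819117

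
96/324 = 8/27= 0.30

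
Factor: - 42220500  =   - 2^2 * 3^1 * 5^3 * 7^1 * 4021^1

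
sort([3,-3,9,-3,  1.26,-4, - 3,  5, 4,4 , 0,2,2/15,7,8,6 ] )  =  [-4 ,-3, -3,-3 , 0 , 2/15,1.26, 2,3,4 , 4, 5, 6,7 , 8,9] 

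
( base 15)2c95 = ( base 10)9590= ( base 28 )C6E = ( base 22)jhk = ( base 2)10010101110110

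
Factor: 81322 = 2^1*73^1 * 557^1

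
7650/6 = 1275 = 1275.00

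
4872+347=5219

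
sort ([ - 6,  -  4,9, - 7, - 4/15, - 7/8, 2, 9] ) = [ - 7, -6, - 4, - 7/8, - 4/15,2,9,9]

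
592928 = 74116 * 8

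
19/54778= 19/54778= 0.00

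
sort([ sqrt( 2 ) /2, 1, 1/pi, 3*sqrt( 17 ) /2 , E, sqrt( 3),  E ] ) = [ 1/pi , sqrt( 2)/2,1, sqrt(3 ), E, E, 3 * sqrt( 17)/2]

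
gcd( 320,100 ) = 20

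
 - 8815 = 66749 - 75564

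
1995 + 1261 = 3256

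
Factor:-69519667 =-7^1*9931381^1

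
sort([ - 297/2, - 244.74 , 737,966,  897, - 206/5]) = [ - 244.74, - 297/2, - 206/5, 737, 897 , 966]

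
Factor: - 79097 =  -19^1*23^1 *181^1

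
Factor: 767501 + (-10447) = 757054 = 2^1*157^1*2411^1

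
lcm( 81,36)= 324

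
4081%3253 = 828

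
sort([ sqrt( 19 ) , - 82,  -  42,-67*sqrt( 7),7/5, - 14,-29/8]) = [-67*sqrt ( 7 ),-82, - 42, - 14,- 29/8, 7/5, sqrt ( 19 )]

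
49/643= 49/643 = 0.08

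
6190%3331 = 2859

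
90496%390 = 16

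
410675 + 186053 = 596728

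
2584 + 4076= 6660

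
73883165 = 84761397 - 10878232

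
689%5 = 4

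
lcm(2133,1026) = 81054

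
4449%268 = 161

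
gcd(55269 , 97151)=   1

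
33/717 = 11/239=0.05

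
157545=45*3501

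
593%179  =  56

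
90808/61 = 90808/61 = 1488.66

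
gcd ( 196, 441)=49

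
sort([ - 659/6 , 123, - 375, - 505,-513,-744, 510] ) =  [  -  744, - 513, - 505 ,  -  375, - 659/6, 123, 510 ]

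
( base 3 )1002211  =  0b1100100101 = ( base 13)49C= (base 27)12M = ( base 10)805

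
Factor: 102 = 2^1*3^1*17^1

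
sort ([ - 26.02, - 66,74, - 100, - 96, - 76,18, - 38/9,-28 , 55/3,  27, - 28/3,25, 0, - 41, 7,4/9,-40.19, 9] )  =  [ - 100, - 96 , - 76, - 66, - 41, - 40.19, - 28, - 26.02, - 28/3, - 38/9, 0,4/9,7  ,  9,18,55/3, 25,27,74 ]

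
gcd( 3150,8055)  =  45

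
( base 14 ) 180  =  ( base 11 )260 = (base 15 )158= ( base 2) 100110100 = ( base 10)308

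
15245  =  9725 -- 5520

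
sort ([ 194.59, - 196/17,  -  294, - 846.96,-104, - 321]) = [-846.96, -321, - 294, - 104,  -  196/17, 194.59]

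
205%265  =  205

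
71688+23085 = 94773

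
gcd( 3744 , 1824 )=96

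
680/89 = 680/89 = 7.64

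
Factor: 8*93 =744 = 2^3*3^1*31^1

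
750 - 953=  - 203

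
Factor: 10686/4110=5^ ( - 1 )*13^1=13/5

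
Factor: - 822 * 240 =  - 197280= - 2^5*3^2*5^1 *137^1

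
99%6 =3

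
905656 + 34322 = 939978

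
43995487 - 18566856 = 25428631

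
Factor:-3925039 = - 19^1*337^1*613^1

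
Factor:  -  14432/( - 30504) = 2^2*3^( - 1 ) * 11^1*31^(  -  1) =44/93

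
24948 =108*231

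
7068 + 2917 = 9985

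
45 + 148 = 193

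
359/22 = 359/22 = 16.32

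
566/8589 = 566/8589 = 0.07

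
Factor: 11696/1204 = 68/7 = 2^2*7^(-1)*17^1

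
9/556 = 9/556 = 0.02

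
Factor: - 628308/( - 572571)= 124/113 = 2^2*31^1*113^ ( - 1)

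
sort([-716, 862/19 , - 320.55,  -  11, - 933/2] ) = [ - 716, - 933/2, - 320.55, - 11  ,  862/19 ]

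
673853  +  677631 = 1351484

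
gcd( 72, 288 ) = 72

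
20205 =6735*3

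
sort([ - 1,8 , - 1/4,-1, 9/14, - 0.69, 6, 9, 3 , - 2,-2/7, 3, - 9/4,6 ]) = [ - 9/4,-2,- 1,  -  1, - 0.69, - 2/7, - 1/4, 9/14, 3, 3, 6, 6, 8, 9 ] 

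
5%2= 1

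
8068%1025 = 893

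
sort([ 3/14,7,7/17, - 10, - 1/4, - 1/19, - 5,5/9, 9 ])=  [ - 10, - 5,  -  1/4,  -  1/19,3/14, 7/17,  5/9,7, 9 ] 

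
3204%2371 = 833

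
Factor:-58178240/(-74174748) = 14544560/18543687 = 2^4*3^(-1) *5^1 * 281^1*647^1 *6181229^(- 1) 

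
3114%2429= 685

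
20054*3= 60162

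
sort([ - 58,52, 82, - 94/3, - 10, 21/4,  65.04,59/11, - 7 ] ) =[  -  58, - 94/3 ,- 10, - 7, 21/4, 59/11, 52, 65.04, 82 ] 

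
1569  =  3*523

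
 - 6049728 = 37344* (  -  162 ) 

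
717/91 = 717/91=7.88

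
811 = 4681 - 3870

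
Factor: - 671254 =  - 2^1*37^1*47^1*193^1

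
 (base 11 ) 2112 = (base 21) 673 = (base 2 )101011101100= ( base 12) 1750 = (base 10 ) 2796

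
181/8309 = 181/8309 = 0.02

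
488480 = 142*3440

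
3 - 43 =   -  40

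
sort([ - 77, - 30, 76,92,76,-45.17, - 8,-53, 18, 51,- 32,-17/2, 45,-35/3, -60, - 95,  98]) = [ - 95,  -  77, - 60, - 53, - 45.17, - 32, - 30, - 35/3 , - 17/2, -8, 18,45, 51,76, 76, 92,98] 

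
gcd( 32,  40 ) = 8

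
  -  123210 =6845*( - 18 ) 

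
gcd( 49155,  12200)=5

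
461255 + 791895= 1253150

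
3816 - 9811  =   - 5995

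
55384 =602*92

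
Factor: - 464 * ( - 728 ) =337792 = 2^7*7^1* 13^1*29^1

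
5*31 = 155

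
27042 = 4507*6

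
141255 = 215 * 657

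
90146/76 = 1186 + 5/38=   1186.13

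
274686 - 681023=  - 406337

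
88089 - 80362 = 7727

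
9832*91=894712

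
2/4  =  1/2 = 0.50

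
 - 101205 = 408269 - 509474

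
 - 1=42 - 43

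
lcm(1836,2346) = 42228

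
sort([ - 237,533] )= [ - 237, 533 ]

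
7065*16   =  113040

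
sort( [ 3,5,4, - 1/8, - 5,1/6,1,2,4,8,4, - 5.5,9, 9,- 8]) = [ - 8, - 5.5, - 5, - 1/8,1/6,1, 2 , 3,4, 4, 4,5,8,9,  9 ] 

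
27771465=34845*797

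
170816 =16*10676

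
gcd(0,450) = 450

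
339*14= 4746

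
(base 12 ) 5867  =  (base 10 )9871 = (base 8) 23217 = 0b10011010001111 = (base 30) AT1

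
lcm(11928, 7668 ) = 107352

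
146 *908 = 132568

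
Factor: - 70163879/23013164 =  - 2^( - 2)*17^1*4127287^1*5753291^(- 1)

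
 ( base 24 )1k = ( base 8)54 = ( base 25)1j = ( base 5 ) 134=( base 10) 44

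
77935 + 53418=131353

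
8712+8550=17262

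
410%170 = 70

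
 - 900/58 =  - 450/29 = - 15.52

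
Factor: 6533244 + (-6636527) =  - 179^1*577^1 = - 103283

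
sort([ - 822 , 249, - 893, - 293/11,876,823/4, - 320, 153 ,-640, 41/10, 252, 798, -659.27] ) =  [ - 893, - 822, - 659.27 , - 640, - 320, - 293/11, 41/10,  153,823/4,249, 252, 798, 876] 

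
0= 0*4182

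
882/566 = 1  +  158/283= 1.56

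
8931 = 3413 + 5518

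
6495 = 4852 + 1643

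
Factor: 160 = 2^5 * 5^1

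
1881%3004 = 1881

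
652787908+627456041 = 1280243949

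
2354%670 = 344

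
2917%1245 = 427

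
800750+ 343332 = 1144082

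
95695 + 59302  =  154997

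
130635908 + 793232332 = 923868240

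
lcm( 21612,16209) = 64836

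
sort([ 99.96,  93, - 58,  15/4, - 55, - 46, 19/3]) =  [ - 58, - 55, - 46, 15/4,  19/3,93,99.96]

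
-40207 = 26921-67128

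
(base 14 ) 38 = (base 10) 50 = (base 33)1H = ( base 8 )62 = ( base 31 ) 1j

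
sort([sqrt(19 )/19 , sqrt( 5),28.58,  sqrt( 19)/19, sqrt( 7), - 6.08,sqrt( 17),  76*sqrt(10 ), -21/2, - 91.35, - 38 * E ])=[ - 38*E, - 91.35, - 21/2, - 6.08,sqrt( 19)/19,sqrt(19 ) /19,sqrt( 5),sqrt( 7 ), sqrt(17),28.58,76*sqrt( 10)]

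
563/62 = 9 + 5/62   =  9.08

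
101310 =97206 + 4104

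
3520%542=268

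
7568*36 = 272448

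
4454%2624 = 1830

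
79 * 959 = 75761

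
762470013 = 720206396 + 42263617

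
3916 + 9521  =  13437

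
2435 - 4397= -1962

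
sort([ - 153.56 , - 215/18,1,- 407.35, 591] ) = [-407.35, - 153.56,- 215/18,1, 591 ]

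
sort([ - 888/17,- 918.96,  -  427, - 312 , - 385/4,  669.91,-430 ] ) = [ - 918.96, - 430, - 427,  -  312 , - 385/4,-888/17, 669.91]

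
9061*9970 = 90338170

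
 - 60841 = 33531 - 94372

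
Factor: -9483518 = -2^1*  11^1*17^1*25357^1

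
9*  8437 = 75933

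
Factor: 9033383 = 127^1*71129^1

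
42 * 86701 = 3641442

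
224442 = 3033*74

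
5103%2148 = 807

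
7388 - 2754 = 4634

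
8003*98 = 784294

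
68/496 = 17/124 =0.14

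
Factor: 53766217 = 37^1 *1453141^1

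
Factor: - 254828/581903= - 2^2*19^1*97^( - 1) *479^1*857^(- 1) = - 36404/83129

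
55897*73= 4080481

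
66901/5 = 13380+1/5 = 13380.20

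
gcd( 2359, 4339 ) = 1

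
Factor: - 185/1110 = -2^( - 1 )*3^(-1 ) = - 1/6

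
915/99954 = 305/33318 = 0.01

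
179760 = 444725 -264965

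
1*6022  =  6022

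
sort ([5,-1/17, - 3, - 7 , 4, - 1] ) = [-7,-3,-1, - 1/17,4,5 ]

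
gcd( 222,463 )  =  1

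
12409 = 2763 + 9646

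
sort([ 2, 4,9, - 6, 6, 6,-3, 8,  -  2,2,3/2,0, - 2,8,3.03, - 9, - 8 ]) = [ - 9,  -  8,- 6, - 3,-2,- 2, 0, 3/2, 2,2, 3.03, 4, 6, 6, 8, 8, 9]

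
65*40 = 2600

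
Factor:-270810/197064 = -885/644 = - 2^( - 2)*3^1*5^1*7^(  -  1 )*23^(-1 )*59^1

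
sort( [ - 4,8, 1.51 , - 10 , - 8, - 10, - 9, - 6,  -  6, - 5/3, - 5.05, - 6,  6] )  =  [ - 10, - 10, - 9 , - 8 , - 6,-6, - 6, - 5.05, - 4 , - 5/3, 1.51,6 , 8 ] 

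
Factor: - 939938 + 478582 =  -461356 = - 2^2*7^1 * 16477^1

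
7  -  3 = 4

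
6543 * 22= 143946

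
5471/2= 2735+1/2 = 2735.50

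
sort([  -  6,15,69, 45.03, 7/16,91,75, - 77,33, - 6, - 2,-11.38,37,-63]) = [ - 77,-63, - 11.38,-6, - 6, - 2,7/16,15,33, 37,  45.03, 69,75, 91]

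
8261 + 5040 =13301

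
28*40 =1120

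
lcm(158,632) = 632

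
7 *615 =4305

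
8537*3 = 25611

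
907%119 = 74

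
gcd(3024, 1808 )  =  16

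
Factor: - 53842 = -2^1*26921^1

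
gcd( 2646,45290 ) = 14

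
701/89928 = 701/89928 = 0.01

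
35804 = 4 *8951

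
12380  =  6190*2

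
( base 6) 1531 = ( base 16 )19F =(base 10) 415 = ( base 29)E9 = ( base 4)12133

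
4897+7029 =11926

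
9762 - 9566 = 196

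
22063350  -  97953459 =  - 75890109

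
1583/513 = 3+44/513 = 3.09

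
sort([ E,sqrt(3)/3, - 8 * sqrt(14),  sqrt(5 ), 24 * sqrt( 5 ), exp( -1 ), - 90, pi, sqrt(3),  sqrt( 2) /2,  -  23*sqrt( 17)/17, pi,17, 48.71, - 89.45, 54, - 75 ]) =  [  -  90, -89.45 ,-75 ,-8*sqrt( 14), - 23*sqrt ( 17 )/17,exp(- 1 ),sqrt( 3 ) /3 , sqrt( 2)/2, sqrt(3 ), sqrt ( 5), E, pi, pi, 17, 48.71,24 * sqrt(5), 54 ]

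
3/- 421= -3/421 = - 0.01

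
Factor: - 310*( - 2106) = 652860 = 2^2*3^4 * 5^1*13^1 * 31^1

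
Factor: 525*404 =2^2*3^1*5^2  *7^1*101^1 = 212100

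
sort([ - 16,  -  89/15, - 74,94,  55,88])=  [  -  74, - 16, - 89/15, 55,88, 94]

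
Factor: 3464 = 2^3* 433^1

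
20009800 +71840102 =91849902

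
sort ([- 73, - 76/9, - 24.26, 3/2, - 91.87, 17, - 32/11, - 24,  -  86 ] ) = [ - 91.87, - 86, - 73, - 24.26, - 24 , - 76/9, - 32/11, 3/2,17 ] 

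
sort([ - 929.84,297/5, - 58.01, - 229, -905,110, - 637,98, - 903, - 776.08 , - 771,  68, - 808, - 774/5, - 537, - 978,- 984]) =[ - 984, - 978,-929.84, - 905,-903,-808,  -  776.08, -771, - 637,-537, - 229, - 774/5, - 58.01,297/5,68, 98,110 ]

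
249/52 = 249/52 = 4.79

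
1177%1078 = 99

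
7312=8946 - 1634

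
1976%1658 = 318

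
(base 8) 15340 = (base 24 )bmg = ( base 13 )3193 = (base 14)2716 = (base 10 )6880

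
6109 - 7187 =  - 1078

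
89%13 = 11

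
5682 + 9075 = 14757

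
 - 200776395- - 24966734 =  - 175809661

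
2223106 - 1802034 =421072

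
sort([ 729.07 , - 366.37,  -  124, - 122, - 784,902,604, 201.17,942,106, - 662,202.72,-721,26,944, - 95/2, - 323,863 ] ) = [ - 784, - 721,- 662, - 366.37,-323, - 124, - 122, - 95/2, 26,106,201.17 , 202.72,604,729.07, 863,902,942,944]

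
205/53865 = 41/10773=0.00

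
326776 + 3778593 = 4105369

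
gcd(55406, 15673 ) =1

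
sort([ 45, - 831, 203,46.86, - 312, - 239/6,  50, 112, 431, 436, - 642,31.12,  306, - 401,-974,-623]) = [ - 974,-831,-642,- 623, - 401, -312,-239/6, 31.12, 45, 46.86 , 50,  112, 203, 306, 431, 436] 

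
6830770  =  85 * 80362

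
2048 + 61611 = 63659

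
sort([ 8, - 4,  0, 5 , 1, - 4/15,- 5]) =[ - 5, - 4, - 4/15, 0,1,5, 8 ] 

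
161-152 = 9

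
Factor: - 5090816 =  - 2^9*61^1*163^1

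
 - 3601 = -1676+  - 1925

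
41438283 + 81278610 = 122716893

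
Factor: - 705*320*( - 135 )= 30456000 = 2^6*3^4*5^3*47^1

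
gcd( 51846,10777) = 1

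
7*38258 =267806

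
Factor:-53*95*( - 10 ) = 50350 = 2^1*5^2 *19^1*53^1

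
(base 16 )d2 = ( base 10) 210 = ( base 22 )9C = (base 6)550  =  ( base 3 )21210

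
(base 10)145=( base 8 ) 221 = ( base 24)61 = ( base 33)4d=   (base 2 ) 10010001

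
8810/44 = 200+5/22 =200.23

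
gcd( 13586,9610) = 2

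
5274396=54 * 97674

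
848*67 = 56816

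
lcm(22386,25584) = 179088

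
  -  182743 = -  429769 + 247026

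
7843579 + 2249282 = 10092861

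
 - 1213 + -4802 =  - 6015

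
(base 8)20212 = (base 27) BBE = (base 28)AHE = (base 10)8330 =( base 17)1BE0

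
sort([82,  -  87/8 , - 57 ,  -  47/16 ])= [ - 57,  -  87/8 ,-47/16,82]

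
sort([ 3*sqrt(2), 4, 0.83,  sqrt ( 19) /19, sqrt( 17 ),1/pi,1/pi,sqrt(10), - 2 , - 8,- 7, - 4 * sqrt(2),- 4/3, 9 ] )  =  [ - 8, - 7, - 4*sqrt(2), - 2,  -  4/3, sqrt(19) /19, 1/pi, 1/pi, 0.83,sqrt( 10 ),4,sqrt( 17), 3*sqrt( 2 ), 9]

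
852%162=42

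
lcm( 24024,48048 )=48048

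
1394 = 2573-1179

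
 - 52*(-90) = 4680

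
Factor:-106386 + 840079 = 733693 = 173^1*4241^1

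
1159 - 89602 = - 88443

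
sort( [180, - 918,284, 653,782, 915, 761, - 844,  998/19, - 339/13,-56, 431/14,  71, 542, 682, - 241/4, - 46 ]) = [ - 918, - 844,-241/4, - 56, - 46, - 339/13 , 431/14,998/19,71,180, 284,542,653,  682, 761, 782,915]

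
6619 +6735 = 13354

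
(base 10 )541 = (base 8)1035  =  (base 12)391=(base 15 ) 261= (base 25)LG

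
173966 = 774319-600353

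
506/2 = 253 = 253.00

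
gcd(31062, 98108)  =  2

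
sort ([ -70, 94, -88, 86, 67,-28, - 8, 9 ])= [-88,-70, - 28,-8, 9 , 67, 86, 94 ] 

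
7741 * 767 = 5937347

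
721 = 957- 236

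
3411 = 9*379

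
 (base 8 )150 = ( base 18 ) 5e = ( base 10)104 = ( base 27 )3n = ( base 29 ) 3h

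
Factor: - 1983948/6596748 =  - 3^(  -  2)*17^( - 1)*29^1*3593^( - 1)*5701^1 = -  165329/549729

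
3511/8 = 3511/8  =  438.88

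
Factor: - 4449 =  - 3^1*1483^1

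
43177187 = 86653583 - 43476396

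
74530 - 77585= - 3055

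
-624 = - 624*1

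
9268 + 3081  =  12349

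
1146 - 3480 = - 2334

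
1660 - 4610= - 2950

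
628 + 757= 1385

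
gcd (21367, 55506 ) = 1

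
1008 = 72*14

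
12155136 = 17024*714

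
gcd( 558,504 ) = 18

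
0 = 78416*0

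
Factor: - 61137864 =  - 2^3*3^2*23^1*36919^1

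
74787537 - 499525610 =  - 424738073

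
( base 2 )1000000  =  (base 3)2101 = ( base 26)2C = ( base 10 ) 64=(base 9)71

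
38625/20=1931 +1/4 = 1931.25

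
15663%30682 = 15663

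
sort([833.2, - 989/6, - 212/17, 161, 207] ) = [ - 989/6, - 212/17,161,207, 833.2 ] 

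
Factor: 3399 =3^1*11^1*103^1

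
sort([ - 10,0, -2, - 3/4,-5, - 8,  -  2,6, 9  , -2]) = [-10, - 8 ,-5, - 2, - 2, - 2, - 3/4,0, 6,9 ] 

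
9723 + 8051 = 17774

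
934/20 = 46 + 7/10 = 46.70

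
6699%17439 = 6699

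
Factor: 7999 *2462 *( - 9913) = -2^1*19^1*23^1*421^1*431^1*1231^1 = - 195222042194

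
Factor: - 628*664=-416992 = -2^5 *83^1*157^1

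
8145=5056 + 3089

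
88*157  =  13816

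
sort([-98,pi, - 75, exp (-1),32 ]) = [ - 98,-75, exp( - 1),pi, 32]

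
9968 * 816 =8133888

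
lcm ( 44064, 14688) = 44064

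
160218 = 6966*23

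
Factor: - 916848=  - 2^4*3^2*6367^1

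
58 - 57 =1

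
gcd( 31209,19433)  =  1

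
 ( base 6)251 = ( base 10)103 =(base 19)58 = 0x67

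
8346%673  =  270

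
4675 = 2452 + 2223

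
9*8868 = 79812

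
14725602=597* 24666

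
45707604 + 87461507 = 133169111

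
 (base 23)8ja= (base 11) 3574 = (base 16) 1247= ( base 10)4679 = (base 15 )15BE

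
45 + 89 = 134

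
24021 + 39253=63274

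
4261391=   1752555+2508836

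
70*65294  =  4570580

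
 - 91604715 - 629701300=-721306015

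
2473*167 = 412991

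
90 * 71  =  6390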